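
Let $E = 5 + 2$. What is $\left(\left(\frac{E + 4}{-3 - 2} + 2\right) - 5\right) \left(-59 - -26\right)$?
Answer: $\frac{858}{5} \approx 171.6$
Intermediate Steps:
$E = 7$
$\left(\left(\frac{E + 4}{-3 - 2} + 2\right) - 5\right) \left(-59 - -26\right) = \left(\left(\frac{7 + 4}{-3 - 2} + 2\right) - 5\right) \left(-59 - -26\right) = \left(\left(\frac{11}{-5} + 2\right) - 5\right) \left(-59 + 26\right) = \left(\left(11 \left(- \frac{1}{5}\right) + 2\right) - 5\right) \left(-33\right) = \left(\left(- \frac{11}{5} + 2\right) - 5\right) \left(-33\right) = \left(- \frac{1}{5} - 5\right) \left(-33\right) = \left(- \frac{26}{5}\right) \left(-33\right) = \frac{858}{5}$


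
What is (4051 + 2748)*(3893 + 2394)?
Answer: 42745313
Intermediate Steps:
(4051 + 2748)*(3893 + 2394) = 6799*6287 = 42745313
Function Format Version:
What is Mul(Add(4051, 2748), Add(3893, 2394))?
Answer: 42745313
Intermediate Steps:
Mul(Add(4051, 2748), Add(3893, 2394)) = Mul(6799, 6287) = 42745313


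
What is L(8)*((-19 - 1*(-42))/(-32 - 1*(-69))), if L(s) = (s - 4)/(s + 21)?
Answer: 92/1073 ≈ 0.085741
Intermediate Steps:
L(s) = (-4 + s)/(21 + s)
L(8)*((-19 - 1*(-42))/(-32 - 1*(-69))) = ((-4 + 8)/(21 + 8))*((-19 - 1*(-42))/(-32 - 1*(-69))) = (4/29)*((-19 + 42)/(-32 + 69)) = ((1/29)*4)*(23/37) = 4*(23*(1/37))/29 = (4/29)*(23/37) = 92/1073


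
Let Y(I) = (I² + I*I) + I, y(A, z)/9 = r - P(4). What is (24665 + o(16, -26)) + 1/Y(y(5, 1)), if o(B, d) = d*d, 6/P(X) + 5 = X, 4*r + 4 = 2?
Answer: 125437951/4950 ≈ 25341.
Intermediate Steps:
r = -½ (r = -1 + (¼)*2 = -1 + ½ = -½ ≈ -0.50000)
P(X) = 6/(-5 + X)
o(B, d) = d²
y(A, z) = 99/2 (y(A, z) = 9*(-½ - 6/(-5 + 4)) = 9*(-½ - 6/(-1)) = 9*(-½ - 6*(-1)) = 9*(-½ - 1*(-6)) = 9*(-½ + 6) = 9*(11/2) = 99/2)
Y(I) = I + 2*I² (Y(I) = (I² + I²) + I = 2*I² + I = I + 2*I²)
(24665 + o(16, -26)) + 1/Y(y(5, 1)) = (24665 + (-26)²) + 1/(99*(1 + 2*(99/2))/2) = (24665 + 676) + 1/(99*(1 + 99)/2) = 25341 + 1/((99/2)*100) = 25341 + 1/4950 = 125437951/4950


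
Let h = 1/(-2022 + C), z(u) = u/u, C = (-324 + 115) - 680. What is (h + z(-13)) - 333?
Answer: -966453/2911 ≈ -332.00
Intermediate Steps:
C = -889 (C = -209 - 680 = -889)
z(u) = 1
h = -1/2911 (h = 1/(-2022 - 889) = 1/(-2911) = -1/2911 ≈ -0.00034352)
(h + z(-13)) - 333 = (-1/2911 + 1) - 333 = 2910/2911 - 333 = -966453/2911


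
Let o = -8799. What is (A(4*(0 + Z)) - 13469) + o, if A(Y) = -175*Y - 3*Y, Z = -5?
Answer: -18708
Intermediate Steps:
A(Y) = -178*Y
(A(4*(0 + Z)) - 13469) + o = (-712*(0 - 5) - 13469) - 8799 = (-712*(-5) - 13469) - 8799 = (-178*(-20) - 13469) - 8799 = (3560 - 13469) - 8799 = -9909 - 8799 = -18708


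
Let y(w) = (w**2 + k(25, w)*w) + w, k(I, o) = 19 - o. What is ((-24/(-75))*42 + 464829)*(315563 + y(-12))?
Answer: 3664387817703/25 ≈ 1.4658e+11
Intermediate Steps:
y(w) = w + w**2 + w*(19 - w) (y(w) = (w**2 + (19 - w)*w) + w = (w**2 + w*(19 - w)) + w = w + w**2 + w*(19 - w))
((-24/(-75))*42 + 464829)*(315563 + y(-12)) = ((-24/(-75))*42 + 464829)*(315563 + 20*(-12)) = (-1/75*(-24)*42 + 464829)*(315563 - 240) = ((8/25)*42 + 464829)*315323 = (336/25 + 464829)*315323 = (11621061/25)*315323 = 3664387817703/25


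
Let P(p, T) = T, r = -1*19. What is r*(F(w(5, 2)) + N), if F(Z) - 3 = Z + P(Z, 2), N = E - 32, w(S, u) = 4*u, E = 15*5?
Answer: -1064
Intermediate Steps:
E = 75
r = -19
N = 43 (N = 75 - 32 = 43)
F(Z) = 5 + Z (F(Z) = 3 + (Z + 2) = 3 + (2 + Z) = 5 + Z)
r*(F(w(5, 2)) + N) = -19*((5 + 4*2) + 43) = -19*((5 + 8) + 43) = -19*(13 + 43) = -19*56 = -1064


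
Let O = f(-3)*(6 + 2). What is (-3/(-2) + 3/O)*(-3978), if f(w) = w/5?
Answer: -13923/4 ≈ -3480.8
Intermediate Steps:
f(w) = w/5 (f(w) = w*(1/5) = w/5)
O = -24/5 (O = ((1/5)*(-3))*(6 + 2) = -3/5*8 = -24/5 ≈ -4.8000)
(-3/(-2) + 3/O)*(-3978) = (-3/(-2) + 3/(-24/5))*(-3978) = (-3*(-1/2) + 3*(-5/24))*(-3978) = (3/2 - 5/8)*(-3978) = (7/8)*(-3978) = -13923/4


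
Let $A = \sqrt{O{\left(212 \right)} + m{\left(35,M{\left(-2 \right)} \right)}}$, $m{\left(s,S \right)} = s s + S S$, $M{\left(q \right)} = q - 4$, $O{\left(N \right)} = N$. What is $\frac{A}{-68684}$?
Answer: $- \frac{\sqrt{1473}}{68684} \approx -0.00055879$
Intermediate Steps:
$M{\left(q \right)} = -4 + q$
$m{\left(s,S \right)} = S^{2} + s^{2}$ ($m{\left(s,S \right)} = s^{2} + S^{2} = S^{2} + s^{2}$)
$A = \sqrt{1473}$ ($A = \sqrt{212 + \left(\left(-4 - 2\right)^{2} + 35^{2}\right)} = \sqrt{212 + \left(\left(-6\right)^{2} + 1225\right)} = \sqrt{212 + \left(36 + 1225\right)} = \sqrt{212 + 1261} = \sqrt{1473} \approx 38.38$)
$\frac{A}{-68684} = \frac{\sqrt{1473}}{-68684} = \sqrt{1473} \left(- \frac{1}{68684}\right) = - \frac{\sqrt{1473}}{68684}$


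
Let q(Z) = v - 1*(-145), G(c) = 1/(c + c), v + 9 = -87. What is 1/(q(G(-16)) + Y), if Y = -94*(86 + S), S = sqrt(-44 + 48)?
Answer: -1/8223 ≈ -0.00012161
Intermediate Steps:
v = -96 (v = -9 - 87 = -96)
G(c) = 1/(2*c)
q(Z) = 49 (q(Z) = -96 - 1*(-145) = -96 + 145 = 49)
S = 2 (S = sqrt(4) = 2)
Y = -8272 (Y = -94*(86 + 2) = -94*88 = -8272)
1/(q(G(-16)) + Y) = 1/(49 - 8272) = 1/(-8223) = -1/8223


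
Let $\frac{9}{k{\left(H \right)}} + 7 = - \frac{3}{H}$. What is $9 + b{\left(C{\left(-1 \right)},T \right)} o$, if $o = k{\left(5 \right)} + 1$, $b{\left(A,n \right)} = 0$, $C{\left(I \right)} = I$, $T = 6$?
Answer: $9$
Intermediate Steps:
$k{\left(H \right)} = \frac{9}{-7 - \frac{3}{H}}$
$o = - \frac{7}{38}$ ($o = \left(-9\right) 5 \frac{1}{3 + 7 \cdot 5} + 1 = \left(-9\right) 5 \frac{1}{3 + 35} + 1 = \left(-9\right) 5 \cdot \frac{1}{38} + 1 = - \frac{45}{38} + 1 = - \frac{7}{38} \approx -0.18421$)
$9 + b{\left(C{\left(-1 \right)},T \right)} o = 9 + 0 \left(- \frac{7}{38}\right) = 9 + 0 = 9$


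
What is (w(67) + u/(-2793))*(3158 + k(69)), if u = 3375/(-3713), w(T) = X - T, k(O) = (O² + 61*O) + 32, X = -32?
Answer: -219022318080/181937 ≈ -1.2038e+6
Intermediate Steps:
k(O) = 32 + O² + 61*O
w(T) = -32 - T
u = -3375/3713 (u = 3375*(-1/3713) = -3375/3713 ≈ -0.90897)
(w(67) + u/(-2793))*(3158 + k(69)) = ((-32 - 1*67) - 3375/3713/(-2793))*(3158 + (32 + 69² + 61*69)) = ((-32 - 67) - 3375/3713*(-1/2793))*(3158 + (32 + 4761 + 4209)) = (-99 + 1125/3456803)*(3158 + 9002) = -342222372/3456803*12160 = -219022318080/181937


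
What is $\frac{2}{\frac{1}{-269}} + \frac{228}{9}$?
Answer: $- \frac{1538}{3} \approx -512.67$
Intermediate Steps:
$\frac{2}{\frac{1}{-269}} + \frac{228}{9} = \frac{2}{- \frac{1}{269}} + 228 \cdot \frac{1}{9} = 2 \left(-269\right) + \frac{76}{3} = -538 + \frac{76}{3} = - \frac{1538}{3}$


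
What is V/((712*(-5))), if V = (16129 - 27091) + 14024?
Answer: -1531/1780 ≈ -0.86011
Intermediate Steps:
V = 3062 (V = -10962 + 14024 = 3062)
V/((712*(-5))) = 3062/((712*(-5))) = 3062/(-3560) = 3062*(-1/3560) = -1531/1780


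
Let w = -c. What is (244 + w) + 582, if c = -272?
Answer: 1098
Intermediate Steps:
w = 272 (w = -1*(-272) = 272)
(244 + w) + 582 = (244 + 272) + 582 = 516 + 582 = 1098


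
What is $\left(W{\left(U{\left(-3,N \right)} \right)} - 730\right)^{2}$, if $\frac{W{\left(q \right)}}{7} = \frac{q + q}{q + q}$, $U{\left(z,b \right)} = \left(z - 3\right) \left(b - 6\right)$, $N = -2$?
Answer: $522729$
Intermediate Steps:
$U{\left(z,b \right)} = \left(-6 + b\right) \left(-3 + z\right)$ ($U{\left(z,b \right)} = \left(-3 + z\right) \left(-6 + b\right) = \left(-6 + b\right) \left(-3 + z\right)$)
$W{\left(q \right)} = 7$ ($W{\left(q \right)} = 7 \frac{q + q}{q + q} = 7 \frac{2 q}{2 q} = 7 \cdot 2 q \frac{1}{2 q} = 7 \cdot 1 = 7$)
$\left(W{\left(U{\left(-3,N \right)} \right)} - 730\right)^{2} = \left(7 - 730\right)^{2} = \left(-723\right)^{2} = 522729$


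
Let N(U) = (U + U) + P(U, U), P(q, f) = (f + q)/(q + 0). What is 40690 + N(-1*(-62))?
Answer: 40816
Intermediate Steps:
P(q, f) = (f + q)/q
N(U) = 2 + 2*U (N(U) = (U + U) + (U + U)/U = 2*U + (2*U)/U = 2*U + 2 = 2 + 2*U)
40690 + N(-1*(-62)) = 40690 + (2 + 2*(-1*(-62))) = 40690 + (2 + 2*62) = 40690 + (2 + 124) = 40690 + 126 = 40816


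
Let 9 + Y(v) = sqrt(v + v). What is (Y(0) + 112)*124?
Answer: 12772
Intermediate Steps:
Y(v) = -9 + sqrt(2)*sqrt(v) (Y(v) = -9 + sqrt(v + v) = -9 + sqrt(2*v) = -9 + sqrt(2)*sqrt(v))
(Y(0) + 112)*124 = ((-9 + sqrt(2)*sqrt(0)) + 112)*124 = ((-9 + sqrt(2)*0) + 112)*124 = ((-9 + 0) + 112)*124 = (-9 + 112)*124 = 103*124 = 12772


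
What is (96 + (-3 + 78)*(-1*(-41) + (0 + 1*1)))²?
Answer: 10536516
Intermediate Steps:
(96 + (-3 + 78)*(-1*(-41) + (0 + 1*1)))² = (96 + 75*(41 + (0 + 1)))² = (96 + 75*(41 + 1))² = (96 + 75*42)² = (96 + 3150)² = 3246² = 10536516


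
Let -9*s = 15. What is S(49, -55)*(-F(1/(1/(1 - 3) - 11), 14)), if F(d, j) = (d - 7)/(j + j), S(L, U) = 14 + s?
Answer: 6031/1932 ≈ 3.1216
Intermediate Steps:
s = -5/3 (s = -1/9*15 = -5/3 ≈ -1.6667)
S(L, U) = 37/3 (S(L, U) = 14 - 5/3 = 37/3)
F(d, j) = (-7 + d)/(2*j) (F(d, j) = (-7 + d)/((2*j)) = (-7 + d)*(1/(2*j)) = (-7 + d)/(2*j))
S(49, -55)*(-F(1/(1/(1 - 3) - 11), 14)) = 37*(-(-7 + 1/(1/(1 - 3) - 11))/(2*14))/3 = 37*(-(-7 + 1/(1/(-2) - 11))/(2*14))/3 = 37*(-(-7 + 1/(-1/2 - 11))/(2*14))/3 = 37*(-(-7 + 1/(-23/2))/(2*14))/3 = 37*(-(-7 - 2/23)/(2*14))/3 = 37*(-(-163)/(2*14*23))/3 = 37*(-1*(-163/644))/3 = (37/3)*(163/644) = 6031/1932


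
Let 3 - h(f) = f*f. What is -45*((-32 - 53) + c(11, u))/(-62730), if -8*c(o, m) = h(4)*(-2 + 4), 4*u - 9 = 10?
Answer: -327/5576 ≈ -0.058644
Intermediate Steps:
u = 19/4 (u = 9/4 + (¼)*10 = 9/4 + 5/2 = 19/4 ≈ 4.7500)
h(f) = 3 - f² (h(f) = 3 - f*f = 3 - f²)
c(o, m) = 13/4 (c(o, m) = -(3 - 1*4²)*(-2 + 4)/8 = -(3 - 1*16)*2/8 = -(3 - 16)*2/8 = -(-13)*2/8 = -⅛*(-26) = 13/4)
-45*((-32 - 53) + c(11, u))/(-62730) = -45*((-32 - 53) + 13/4)/(-62730) = -45*(-85 + 13/4)*(-1/62730) = -45*(-327/4)*(-1/62730) = (14715/4)*(-1/62730) = -327/5576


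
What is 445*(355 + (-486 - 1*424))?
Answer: -246975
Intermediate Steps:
445*(355 + (-486 - 1*424)) = 445*(355 + (-486 - 424)) = 445*(355 - 910) = 445*(-555) = -246975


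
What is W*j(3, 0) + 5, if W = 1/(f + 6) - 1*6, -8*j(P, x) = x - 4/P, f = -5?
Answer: 25/6 ≈ 4.1667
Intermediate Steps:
j(P, x) = 1/(2*P) - x/8 (j(P, x) = -(x - 4/P)/8 = 1/(2*P) - x/8)
W = -5 (W = 1/(-5 + 6) - 1*6 = 1/1 - 6 = 1 - 6 = -5)
W*j(3, 0) + 5 = -5*(4 - 1*3*0)/(8*3) + 5 = -5*(4 + 0)/(8*3) + 5 = -5*4/(8*3) + 5 = -5*⅙ + 5 = -⅚ + 5 = 25/6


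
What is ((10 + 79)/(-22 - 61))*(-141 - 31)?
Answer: 15308/83 ≈ 184.43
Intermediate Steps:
((10 + 79)/(-22 - 61))*(-141 - 31) = (89/(-83))*(-172) = (89*(-1/83))*(-172) = -89/83*(-172) = 15308/83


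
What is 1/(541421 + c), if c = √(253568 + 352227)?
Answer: 541421/293136093446 - √605795/293136093446 ≈ 1.8443e-6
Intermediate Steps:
c = √605795 ≈ 778.33
1/(541421 + c) = 1/(541421 + √605795)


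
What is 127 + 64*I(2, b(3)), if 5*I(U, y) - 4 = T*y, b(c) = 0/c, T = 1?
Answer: 891/5 ≈ 178.20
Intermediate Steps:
b(c) = 0
I(U, y) = ⅘ + y/5 (I(U, y) = ⅘ + (1*y)/5 = ⅘ + y/5)
127 + 64*I(2, b(3)) = 127 + 64*(⅘ + (⅕)*0) = 127 + 64*(⅘ + 0) = 127 + 64*(⅘) = 127 + 256/5 = 891/5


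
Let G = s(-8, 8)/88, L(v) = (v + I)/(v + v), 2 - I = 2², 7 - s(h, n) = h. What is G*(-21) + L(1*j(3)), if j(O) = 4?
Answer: -293/88 ≈ -3.3295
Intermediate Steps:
s(h, n) = 7 - h
I = -2 (I = 2 - 1*2² = 2 - 1*4 = 2 - 4 = -2)
L(v) = (-2 + v)/(2*v) (L(v) = (v - 2)/(v + v) = (-2 + v)/((2*v)) = (-2 + v)*(1/(2*v)) = (-2 + v)/(2*v))
G = 15/88 (G = (7 - 1*(-8))/88 = (7 + 8)*(1/88) = 15*(1/88) = 15/88 ≈ 0.17045)
G*(-21) + L(1*j(3)) = (15/88)*(-21) + (-2 + 1*4)/(2*((1*4))) = -315/88 + (½)*(-2 + 4)/4 = -315/88 + (½)*(¼)*2 = -315/88 + ¼ = -293/88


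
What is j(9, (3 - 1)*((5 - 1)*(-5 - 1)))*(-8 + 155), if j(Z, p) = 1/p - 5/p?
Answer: 49/4 ≈ 12.250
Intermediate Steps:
j(Z, p) = -4/p (j(Z, p) = 1/p - 5/p = -4/p)
j(9, (3 - 1)*((5 - 1)*(-5 - 1)))*(-8 + 155) = (-4*1/((-5 - 1)*(3 - 1)*(5 - 1)))*(-8 + 155) = -4/(2*(4*(-6)))*147 = -4/(2*(-24))*147 = -4/(-48)*147 = -4*(-1/48)*147 = (1/12)*147 = 49/4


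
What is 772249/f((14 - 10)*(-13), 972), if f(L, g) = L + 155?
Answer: 772249/103 ≈ 7497.6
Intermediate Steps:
f(L, g) = 155 + L
772249/f((14 - 10)*(-13), 972) = 772249/(155 + (14 - 10)*(-13)) = 772249/(155 + 4*(-13)) = 772249/(155 - 52) = 772249/103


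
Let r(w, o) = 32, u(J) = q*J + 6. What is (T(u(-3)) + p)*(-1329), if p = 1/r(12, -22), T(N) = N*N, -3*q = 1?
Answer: -2085201/32 ≈ -65163.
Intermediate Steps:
q = -⅓ (q = -⅓*1 = -⅓ ≈ -0.33333)
u(J) = 6 - J/3 (u(J) = -J/3 + 6 = 6 - J/3)
T(N) = N²
p = 1/32 ≈ 0.031250
(T(u(-3)) + p)*(-1329) = ((6 - ⅓*(-3))² + 1/32)*(-1329) = ((6 + 1)² + 1/32)*(-1329) = (7² + 1/32)*(-1329) = (49 + 1/32)*(-1329) = (1569/32)*(-1329) = -2085201/32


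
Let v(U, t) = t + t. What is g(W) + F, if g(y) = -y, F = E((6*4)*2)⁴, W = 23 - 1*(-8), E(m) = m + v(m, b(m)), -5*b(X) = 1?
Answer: 3208523361/625 ≈ 5.1336e+6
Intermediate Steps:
b(X) = -⅕ (b(X) = -⅕*1 = -⅕)
v(U, t) = 2*t
E(m) = -⅖ + m (E(m) = m + 2*(-⅕) = m - ⅖ = -⅖ + m)
W = 31 (W = 23 + 8 = 31)
F = 3208542736/625 (F = (-⅖ + (6*4)*2)⁴ = (-⅖ + 24*2)⁴ = (-⅖ + 48)⁴ = (238/5)⁴ = 3208542736/625 ≈ 5.1337e+6)
g(W) + F = -1*31 + 3208542736/625 = -31 + 3208542736/625 = 3208523361/625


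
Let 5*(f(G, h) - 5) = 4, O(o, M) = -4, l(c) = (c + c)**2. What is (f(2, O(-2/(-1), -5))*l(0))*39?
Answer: 0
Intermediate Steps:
l(c) = 4*c**2 (l(c) = (2*c)**2 = 4*c**2)
f(G, h) = 29/5 (f(G, h) = 5 + (1/5)*4 = 5 + 4/5 = 29/5)
(f(2, O(-2/(-1), -5))*l(0))*39 = (29*(4*0**2)/5)*39 = (29*(4*0)/5)*39 = ((29/5)*0)*39 = 0*39 = 0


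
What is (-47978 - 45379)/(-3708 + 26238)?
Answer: -31119/7510 ≈ -4.1437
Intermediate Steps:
(-47978 - 45379)/(-3708 + 26238) = -93357/22530 = -93357*1/22530 = -31119/7510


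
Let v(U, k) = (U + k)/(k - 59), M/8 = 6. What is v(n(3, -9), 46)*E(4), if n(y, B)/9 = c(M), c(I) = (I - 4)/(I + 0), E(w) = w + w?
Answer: -434/13 ≈ -33.385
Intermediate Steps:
M = 48 (M = 8*6 = 48)
E(w) = 2*w
c(I) = (-4 + I)/I
n(y, B) = 33/4 (n(y, B) = 9*((-4 + 48)/48) = 9*((1/48)*44) = 9*(11/12) = 33/4)
v(U, k) = (U + k)/(-59 + k)
v(n(3, -9), 46)*E(4) = ((33/4 + 46)/(-59 + 46))*(2*4) = ((217/4)/(-13))*8 = -1/13*217/4*8 = -217/52*8 = -434/13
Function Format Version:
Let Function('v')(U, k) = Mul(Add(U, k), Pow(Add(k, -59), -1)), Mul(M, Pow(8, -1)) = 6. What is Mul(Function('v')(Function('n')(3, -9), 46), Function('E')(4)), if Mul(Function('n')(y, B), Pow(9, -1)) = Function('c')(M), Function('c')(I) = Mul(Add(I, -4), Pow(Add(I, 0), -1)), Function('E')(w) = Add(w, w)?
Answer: Rational(-434, 13) ≈ -33.385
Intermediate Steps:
M = 48 (M = Mul(8, 6) = 48)
Function('E')(w) = Mul(2, w)
Function('c')(I) = Mul(Pow(I, -1), Add(-4, I)) (Function('c')(I) = Mul(Add(-4, I), Pow(I, -1)) = Mul(Pow(I, -1), Add(-4, I)))
Function('n')(y, B) = Rational(33, 4) (Function('n')(y, B) = Mul(9, Mul(Pow(48, -1), Add(-4, 48))) = Mul(9, Mul(Rational(1, 48), 44)) = Mul(9, Rational(11, 12)) = Rational(33, 4))
Function('v')(U, k) = Mul(Pow(Add(-59, k), -1), Add(U, k)) (Function('v')(U, k) = Mul(Add(U, k), Pow(Add(-59, k), -1)) = Mul(Pow(Add(-59, k), -1), Add(U, k)))
Mul(Function('v')(Function('n')(3, -9), 46), Function('E')(4)) = Mul(Mul(Pow(Add(-59, 46), -1), Add(Rational(33, 4), 46)), Mul(2, 4)) = Mul(Mul(Pow(-13, -1), Rational(217, 4)), 8) = Mul(Mul(Rational(-1, 13), Rational(217, 4)), 8) = Mul(Rational(-217, 52), 8) = Rational(-434, 13)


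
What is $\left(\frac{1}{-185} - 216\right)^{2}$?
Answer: $\frac{1596881521}{34225} \approx 46658.0$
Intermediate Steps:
$\left(\frac{1}{-185} - 216\right)^{2} = \left(- \frac{1}{185} - 216\right)^{2} = \left(- \frac{39961}{185}\right)^{2} = \frac{1596881521}{34225}$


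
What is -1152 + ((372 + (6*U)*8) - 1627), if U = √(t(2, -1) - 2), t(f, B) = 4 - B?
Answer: -2407 + 48*√3 ≈ -2323.9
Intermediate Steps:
U = √3 (U = √((4 - 1*(-1)) - 2) = √((4 + 1) - 2) = √(5 - 2) = √3 ≈ 1.7320)
-1152 + ((372 + (6*U)*8) - 1627) = -1152 + ((372 + (6*√3)*8) - 1627) = -1152 + ((372 + 48*√3) - 1627) = -1152 + (-1255 + 48*√3) = -2407 + 48*√3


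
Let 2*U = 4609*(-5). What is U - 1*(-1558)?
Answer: -19929/2 ≈ -9964.5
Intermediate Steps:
U = -23045/2 (U = (4609*(-5))/2 = (½)*(-23045) = -23045/2 ≈ -11523.)
U - 1*(-1558) = -23045/2 - 1*(-1558) = -23045/2 + 1558 = -19929/2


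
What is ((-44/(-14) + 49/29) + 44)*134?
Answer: 1328342/203 ≈ 6543.6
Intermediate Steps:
((-44/(-14) + 49/29) + 44)*134 = ((-44*(-1/14) + 49*(1/29)) + 44)*134 = ((22/7 + 49/29) + 44)*134 = (981/203 + 44)*134 = (9913/203)*134 = 1328342/203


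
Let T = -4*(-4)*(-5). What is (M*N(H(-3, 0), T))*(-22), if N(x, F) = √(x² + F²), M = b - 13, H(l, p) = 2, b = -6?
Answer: 836*√1601 ≈ 33450.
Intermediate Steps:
T = -80 (T = 16*(-5) = -80)
M = -19 (M = -6 - 13 = -19)
N(x, F) = √(F² + x²)
(M*N(H(-3, 0), T))*(-22) = -19*√((-80)² + 2²)*(-22) = -19*√(6400 + 4)*(-22) = -38*√1601*(-22) = 836*√1601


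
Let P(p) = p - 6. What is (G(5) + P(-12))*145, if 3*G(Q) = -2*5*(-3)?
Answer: -1160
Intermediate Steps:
G(Q) = 10 (G(Q) = (-2*5*(-3))/3 = (-10*(-3))/3 = (⅓)*30 = 10)
P(p) = -6 + p
(G(5) + P(-12))*145 = (10 + (-6 - 12))*145 = (10 - 18)*145 = -8*145 = -1160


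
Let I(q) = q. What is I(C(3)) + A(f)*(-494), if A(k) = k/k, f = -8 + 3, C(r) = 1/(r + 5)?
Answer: -3951/8 ≈ -493.88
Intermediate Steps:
C(r) = 1/(5 + r)
f = -5
A(k) = 1
I(C(3)) + A(f)*(-494) = 1/(5 + 3) + 1*(-494) = 1/8 - 494 = ⅛ - 494 = -3951/8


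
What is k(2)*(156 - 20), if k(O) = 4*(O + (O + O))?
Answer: 3264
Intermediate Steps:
k(O) = 12*O (k(O) = 4*(O + 2*O) = 4*(3*O) = 12*O)
k(2)*(156 - 20) = (12*2)*(156 - 20) = 24*136 = 3264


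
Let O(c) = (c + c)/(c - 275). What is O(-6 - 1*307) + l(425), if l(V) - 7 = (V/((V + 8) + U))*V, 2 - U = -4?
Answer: 54144619/129066 ≈ 419.51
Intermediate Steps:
U = 6 (U = 2 - 1*(-4) = 2 + 4 = 6)
O(c) = 2*c/(-275 + c) (O(c) = (2*c)/(-275 + c) = 2*c/(-275 + c))
l(V) = 7 + V²/(14 + V) (l(V) = 7 + (V/((V + 8) + 6))*V = 7 + (V/((8 + V) + 6))*V = 7 + (V/(14 + V))*V = 7 + V²/(14 + V))
O(-6 - 1*307) + l(425) = 2*(-6 - 1*307)/(-275 + (-6 - 1*307)) + (98 + 425² + 7*425)/(14 + 425) = 2*(-6 - 307)/(-275 + (-6 - 307)) + (98 + 180625 + 2975)/439 = 2*(-313)/(-275 - 313) + (1/439)*183698 = 2*(-313)/(-588) + 183698/439 = 2*(-313)*(-1/588) + 183698/439 = 313/294 + 183698/439 = 54144619/129066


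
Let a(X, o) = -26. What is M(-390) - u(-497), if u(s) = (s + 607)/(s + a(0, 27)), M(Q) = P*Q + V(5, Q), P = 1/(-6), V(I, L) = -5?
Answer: 31490/523 ≈ 60.210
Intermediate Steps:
P = -⅙ ≈ -0.16667
M(Q) = -5 - Q/6 (M(Q) = -Q/6 - 5 = -5 - Q/6)
u(s) = (607 + s)/(-26 + s) (u(s) = (s + 607)/(s - 26) = (607 + s)/(-26 + s))
M(-390) - u(-497) = (-5 - ⅙*(-390)) - (607 - 497)/(-26 - 497) = (-5 + 65) - 110/(-523) = 60 - (-1)*110/523 = 60 - 1*(-110/523) = 60 + 110/523 = 31490/523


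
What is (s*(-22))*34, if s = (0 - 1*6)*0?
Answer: 0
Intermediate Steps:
s = 0 (s = (0 - 6)*0 = -6*0 = 0)
(s*(-22))*34 = (0*(-22))*34 = 0*34 = 0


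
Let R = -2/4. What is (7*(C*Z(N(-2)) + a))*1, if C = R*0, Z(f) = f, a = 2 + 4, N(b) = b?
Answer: 42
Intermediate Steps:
a = 6
R = -½ (R = -2*¼ = -½ ≈ -0.50000)
C = 0 (C = -½*0 = 0)
(7*(C*Z(N(-2)) + a))*1 = (7*(0*(-2) + 6))*1 = (7*(0 + 6))*1 = (7*6)*1 = 42*1 = 42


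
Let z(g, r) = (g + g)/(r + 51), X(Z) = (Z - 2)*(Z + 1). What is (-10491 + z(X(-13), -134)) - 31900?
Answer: -3518813/83 ≈ -42395.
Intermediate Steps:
X(Z) = (1 + Z)*(-2 + Z) (X(Z) = (-2 + Z)*(1 + Z) = (1 + Z)*(-2 + Z))
z(g, r) = 2*g/(51 + r) (z(g, r) = (2*g)/(51 + r) = 2*g/(51 + r))
(-10491 + z(X(-13), -134)) - 31900 = (-10491 + 2*(-2 + (-13)² - 1*(-13))/(51 - 134)) - 31900 = (-10491 + 2*(-2 + 169 + 13)/(-83)) - 31900 = (-10491 + 2*180*(-1/83)) - 31900 = (-10491 - 360/83) - 31900 = -871113/83 - 31900 = -3518813/83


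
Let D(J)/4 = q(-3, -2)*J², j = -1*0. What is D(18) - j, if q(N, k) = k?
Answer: -2592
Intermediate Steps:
j = 0
D(J) = -8*J² (D(J) = 4*(-2*J²) = -8*J²)
D(18) - j = -8*18² - 1*0 = -8*324 + 0 = -2592 + 0 = -2592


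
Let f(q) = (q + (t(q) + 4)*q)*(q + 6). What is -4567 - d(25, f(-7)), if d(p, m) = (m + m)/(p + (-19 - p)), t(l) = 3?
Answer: -86661/19 ≈ -4561.1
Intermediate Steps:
f(q) = 8*q*(6 + q) (f(q) = (q + (3 + 4)*q)*(q + 6) = (q + 7*q)*(6 + q) = (8*q)*(6 + q) = 8*q*(6 + q))
d(p, m) = -2*m/19 (d(p, m) = (2*m)/(-19) = (2*m)*(-1/19) = -2*m/19)
-4567 - d(25, f(-7)) = -4567 - (-2)*8*(-7)*(6 - 7)/19 = -4567 - (-2)*8*(-7)*(-1)/19 = -4567 - (-2)*56/19 = -4567 - 1*(-112/19) = -4567 + 112/19 = -86661/19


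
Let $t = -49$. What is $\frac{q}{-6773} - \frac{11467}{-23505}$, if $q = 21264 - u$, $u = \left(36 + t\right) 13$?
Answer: $- \frac{426116674}{159199365} \approx -2.6766$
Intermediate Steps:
$u = -169$ ($u = \left(36 - 49\right) 13 = \left(-13\right) 13 = -169$)
$q = 21433$ ($q = 21264 - -169 = 21264 + 169 = 21433$)
$\frac{q}{-6773} - \frac{11467}{-23505} = \frac{21433}{-6773} - \frac{11467}{-23505} = 21433 \left(- \frac{1}{6773}\right) - - \frac{11467}{23505} = - \frac{21433}{6773} + \frac{11467}{23505} = - \frac{426116674}{159199365}$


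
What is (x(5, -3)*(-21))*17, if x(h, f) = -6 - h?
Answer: 3927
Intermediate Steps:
(x(5, -3)*(-21))*17 = ((-6 - 1*5)*(-21))*17 = ((-6 - 5)*(-21))*17 = -11*(-21)*17 = 231*17 = 3927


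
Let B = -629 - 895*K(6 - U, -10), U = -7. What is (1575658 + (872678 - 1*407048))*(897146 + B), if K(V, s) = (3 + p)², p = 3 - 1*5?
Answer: 1828222441136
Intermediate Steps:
p = -2 (p = 3 - 5 = -2)
K(V, s) = 1 (K(V, s) = (3 - 2)² = 1² = 1)
B = -1524 (B = -629 - 895*1 = -629 - 895 = -1524)
(1575658 + (872678 - 1*407048))*(897146 + B) = (1575658 + (872678 - 1*407048))*(897146 - 1524) = (1575658 + (872678 - 407048))*895622 = (1575658 + 465630)*895622 = 2041288*895622 = 1828222441136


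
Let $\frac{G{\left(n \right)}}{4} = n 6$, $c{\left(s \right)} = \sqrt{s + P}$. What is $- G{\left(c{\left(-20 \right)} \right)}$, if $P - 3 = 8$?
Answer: $- 72 i \approx - 72.0 i$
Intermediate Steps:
$P = 11$ ($P = 3 + 8 = 11$)
$c{\left(s \right)} = \sqrt{11 + s}$ ($c{\left(s \right)} = \sqrt{s + 11} = \sqrt{11 + s}$)
$G{\left(n \right)} = 24 n$ ($G{\left(n \right)} = 4 n 6 = 4 \cdot 6 n = 24 n$)
$- G{\left(c{\left(-20 \right)} \right)} = - 24 \sqrt{11 - 20} = - 24 \sqrt{-9} = - 24 \cdot 3 i = - 72 i$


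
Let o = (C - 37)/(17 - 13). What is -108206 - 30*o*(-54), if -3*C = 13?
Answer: -124946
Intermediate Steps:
C = -13/3 (C = -⅓*13 = -13/3 ≈ -4.3333)
o = -31/3 (o = (-13/3 - 37)/(17 - 13) = -124/3/4 = -124/3*¼ = -31/3 ≈ -10.333)
-108206 - 30*o*(-54) = -108206 - 30*(-31/3)*(-54) = -108206 + 310*(-54) = -108206 - 16740 = -124946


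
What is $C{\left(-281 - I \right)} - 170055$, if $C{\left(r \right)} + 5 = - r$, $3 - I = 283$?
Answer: $-170059$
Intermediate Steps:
$I = -280$ ($I = 3 - 283 = -280$)
$C{\left(r \right)} = -5 - r$
$C{\left(-281 - I \right)} - 170055 = \left(-5 - \left(-281 - -280\right)\right) - 170055 = \left(-5 - \left(-281 + 280\right)\right) - 170055 = \left(-5 - -1\right) - 170055 = \left(-5 + 1\right) - 170055 = -4 - 170055 = -170059$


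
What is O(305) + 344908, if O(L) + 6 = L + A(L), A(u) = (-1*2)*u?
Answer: 344597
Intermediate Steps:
A(u) = -2*u
O(L) = -6 - L (O(L) = -6 + (L - 2*L) = -6 - L)
O(305) + 344908 = (-6 - 1*305) + 344908 = (-6 - 305) + 344908 = -311 + 344908 = 344597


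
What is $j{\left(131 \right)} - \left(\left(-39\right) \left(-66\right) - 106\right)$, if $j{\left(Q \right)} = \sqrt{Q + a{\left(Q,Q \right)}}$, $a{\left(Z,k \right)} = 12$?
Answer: $-2468 + \sqrt{143} \approx -2456.0$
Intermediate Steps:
$j{\left(Q \right)} = \sqrt{12 + Q}$ ($j{\left(Q \right)} = \sqrt{Q + 12} = \sqrt{12 + Q}$)
$j{\left(131 \right)} - \left(\left(-39\right) \left(-66\right) - 106\right) = \sqrt{12 + 131} - \left(\left(-39\right) \left(-66\right) - 106\right) = \sqrt{143} - \left(2574 - 106\right) = \sqrt{143} - 2468 = -2468 + \sqrt{143}$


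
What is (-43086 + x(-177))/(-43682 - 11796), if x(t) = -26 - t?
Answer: 42935/55478 ≈ 0.77391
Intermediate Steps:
(-43086 + x(-177))/(-43682 - 11796) = (-43086 + (-26 - 1*(-177)))/(-43682 - 11796) = (-43086 + (-26 + 177))/(-55478) = (-43086 + 151)*(-1/55478) = -42935*(-1/55478) = 42935/55478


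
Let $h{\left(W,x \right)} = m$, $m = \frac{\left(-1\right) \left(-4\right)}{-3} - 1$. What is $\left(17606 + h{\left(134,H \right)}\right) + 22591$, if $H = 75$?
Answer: $\frac{120584}{3} \approx 40195.0$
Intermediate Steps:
$m = - \frac{7}{3}$ ($m = \left(- \frac{1}{3}\right) 4 - 1 = - \frac{4}{3} - 1 = - \frac{7}{3} \approx -2.3333$)
$h{\left(W,x \right)} = - \frac{7}{3}$
$\left(17606 + h{\left(134,H \right)}\right) + 22591 = \left(17606 - \frac{7}{3}\right) + 22591 = \frac{52811}{3} + 22591 = \frac{120584}{3}$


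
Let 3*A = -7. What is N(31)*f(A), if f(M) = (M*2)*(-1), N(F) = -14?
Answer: -196/3 ≈ -65.333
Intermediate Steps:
A = -7/3 (A = (⅓)*(-7) = -7/3 ≈ -2.3333)
f(M) = -2*M (f(M) = (2*M)*(-1) = -2*M)
N(31)*f(A) = -(-28)*(-7)/3 = -14*14/3 = -196/3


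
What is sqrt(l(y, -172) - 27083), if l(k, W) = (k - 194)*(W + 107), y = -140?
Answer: 3*I*sqrt(597) ≈ 73.301*I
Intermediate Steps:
l(k, W) = (-194 + k)*(107 + W)
sqrt(l(y, -172) - 27083) = sqrt((-20758 - 194*(-172) + 107*(-140) - 172*(-140)) - 27083) = sqrt((-20758 + 33368 - 14980 + 24080) - 27083) = sqrt(21710 - 27083) = sqrt(-5373) = 3*I*sqrt(597)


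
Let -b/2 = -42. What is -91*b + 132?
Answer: -7512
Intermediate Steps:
b = 84 (b = -2*(-42) = 84)
-91*b + 132 = -91*84 + 132 = -7644 + 132 = -7512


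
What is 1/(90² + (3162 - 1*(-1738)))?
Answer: 1/13000 ≈ 7.6923e-5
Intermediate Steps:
1/(90² + (3162 - 1*(-1738))) = 1/(8100 + (3162 + 1738)) = 1/(8100 + 4900) = 1/13000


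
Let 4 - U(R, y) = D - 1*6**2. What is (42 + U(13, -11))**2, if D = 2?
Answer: 6400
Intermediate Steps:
U(R, y) = 38 (U(R, y) = 4 - (2 - 1*6**2) = 4 - (2 - 1*36) = 4 - (2 - 36) = 4 - 1*(-34) = 4 + 34 = 38)
(42 + U(13, -11))**2 = (42 + 38)**2 = 80**2 = 6400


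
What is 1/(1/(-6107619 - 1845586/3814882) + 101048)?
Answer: 11649923815772/1177201501734221615 ≈ 9.8963e-6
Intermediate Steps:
1/(1/(-6107619 - 1845586/3814882) + 101048) = 1/(1/(-6107619 - 1845586*1/3814882) + 101048) = 1/(1/(-6107619 - 922793/1907441) + 101048) = 1/(1/(-11649923815772/1907441) + 101048) = 1/(-1907441/11649923815772 + 101048) = 1/(1177201501734221615/11649923815772) = 11649923815772/1177201501734221615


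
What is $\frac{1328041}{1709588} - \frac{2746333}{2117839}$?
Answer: $- \frac{1882520917405}{3620632140332} \approx -0.51994$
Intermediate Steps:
$\frac{1328041}{1709588} - \frac{2746333}{2117839} = - \frac{1882520917405}{3620632140332}$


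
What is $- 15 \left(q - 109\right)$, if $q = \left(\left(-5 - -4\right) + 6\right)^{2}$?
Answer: $1260$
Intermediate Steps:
$q = 25$ ($q = \left(\left(-5 + 4\right) + 6\right)^{2} = \left(-1 + 6\right)^{2} = 5^{2} = 25$)
$- 15 \left(q - 109\right) = - 15 \left(25 - 109\right) = \left(-15\right) \left(-84\right) = 1260$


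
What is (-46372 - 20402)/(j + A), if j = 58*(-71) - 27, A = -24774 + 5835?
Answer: 33387/11542 ≈ 2.8927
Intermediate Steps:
A = -18939
j = -4145 (j = -4118 - 27 = -4145)
(-46372 - 20402)/(j + A) = (-46372 - 20402)/(-4145 - 18939) = -66774/(-23084) = -66774*(-1/23084) = 33387/11542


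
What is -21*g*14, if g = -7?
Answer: 2058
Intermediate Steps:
-21*g*14 = -21*(-7)*14 = 147*14 = 2058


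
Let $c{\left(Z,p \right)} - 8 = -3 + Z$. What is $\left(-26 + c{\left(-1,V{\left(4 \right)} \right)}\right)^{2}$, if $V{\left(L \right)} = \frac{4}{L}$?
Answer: $484$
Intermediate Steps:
$c{\left(Z,p \right)} = 5 + Z$ ($c{\left(Z,p \right)} = 8 + \left(-3 + Z\right) = 5 + Z$)
$\left(-26 + c{\left(-1,V{\left(4 \right)} \right)}\right)^{2} = \left(-26 + \left(5 - 1\right)\right)^{2} = \left(-26 + 4\right)^{2} = \left(-22\right)^{2} = 484$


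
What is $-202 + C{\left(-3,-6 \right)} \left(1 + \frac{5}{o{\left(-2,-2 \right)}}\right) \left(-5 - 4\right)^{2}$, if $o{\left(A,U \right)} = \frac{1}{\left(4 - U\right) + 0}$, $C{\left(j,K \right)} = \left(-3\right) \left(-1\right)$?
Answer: $7331$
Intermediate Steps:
$C{\left(j,K \right)} = 3$
$o{\left(A,U \right)} = \frac{1}{4 - U}$
$-202 + C{\left(-3,-6 \right)} \left(1 + \frac{5}{o{\left(-2,-2 \right)}}\right) \left(-5 - 4\right)^{2} = -202 + 3 \left(1 + \frac{5}{\left(-1\right) \frac{1}{-4 - 2}}\right) \left(-5 - 4\right)^{2} = -202 + 3 \left(1 + \frac{5}{\left(-1\right) \frac{1}{-6}}\right) \left(-9\right)^{2} = -202 + 3 \left(1 + \frac{5}{\left(-1\right) \left(- \frac{1}{6}\right)}\right) 81 = -202 + 3 \left(1 + 5 \frac{1}{\frac{1}{6}}\right) 81 = -202 + 3 \left(1 + 5 \cdot 6\right) 81 = -202 + 3 \left(1 + 30\right) 81 = -202 + 3 \cdot 31 \cdot 81 = -202 + 3 \cdot 2511 = -202 + 7533 = 7331$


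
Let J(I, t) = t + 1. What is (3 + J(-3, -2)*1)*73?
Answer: 146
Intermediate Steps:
J(I, t) = 1 + t
(3 + J(-3, -2)*1)*73 = (3 + (1 - 2)*1)*73 = (3 - 1*1)*73 = (3 - 1)*73 = 2*73 = 146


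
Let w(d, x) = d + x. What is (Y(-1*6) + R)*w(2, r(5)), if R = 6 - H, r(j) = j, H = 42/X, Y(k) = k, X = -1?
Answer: 294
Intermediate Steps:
H = -42 (H = 42/(-1) = 42*(-1) = -42)
R = 48 (R = 6 - 1*(-42) = 6 + 42 = 48)
(Y(-1*6) + R)*w(2, r(5)) = (-1*6 + 48)*(2 + 5) = (-6 + 48)*7 = 42*7 = 294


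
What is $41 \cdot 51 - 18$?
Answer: $2073$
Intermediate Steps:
$41 \cdot 51 - 18 = 2091 - 18 = 2073$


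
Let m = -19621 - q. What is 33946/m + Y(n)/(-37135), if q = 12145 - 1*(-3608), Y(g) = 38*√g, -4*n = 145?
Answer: -16973/17687 - 19*I*√145/37135 ≈ -0.95963 - 0.006161*I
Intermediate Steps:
n = -145/4 (n = -¼*145 = -145/4 ≈ -36.250)
q = 15753 (q = 12145 + 3608 = 15753)
m = -35374 (m = -19621 - 1*15753 = -19621 - 15753 = -35374)
33946/m + Y(n)/(-37135) = 33946/(-35374) + (38*√(-145/4))/(-37135) = 33946*(-1/35374) + (38*(I*√145/2))*(-1/37135) = -16973/17687 + (19*I*√145)*(-1/37135) = -16973/17687 - 19*I*√145/37135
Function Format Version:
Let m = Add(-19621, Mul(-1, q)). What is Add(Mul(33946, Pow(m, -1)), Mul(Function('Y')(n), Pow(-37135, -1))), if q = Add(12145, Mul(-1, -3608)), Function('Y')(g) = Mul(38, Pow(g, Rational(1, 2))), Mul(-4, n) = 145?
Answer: Add(Rational(-16973, 17687), Mul(Rational(-19, 37135), I, Pow(145, Rational(1, 2)))) ≈ Add(-0.95963, Mul(-0.0061610, I))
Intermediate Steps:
n = Rational(-145, 4) (n = Mul(Rational(-1, 4), 145) = Rational(-145, 4) ≈ -36.250)
q = 15753 (q = Add(12145, 3608) = 15753)
m = -35374 (m = Add(-19621, Mul(-1, 15753)) = Add(-19621, -15753) = -35374)
Add(Mul(33946, Pow(m, -1)), Mul(Function('Y')(n), Pow(-37135, -1))) = Add(Mul(33946, Pow(-35374, -1)), Mul(Mul(38, Pow(Rational(-145, 4), Rational(1, 2))), Pow(-37135, -1))) = Add(Mul(33946, Rational(-1, 35374)), Mul(Mul(38, Mul(Rational(1, 2), I, Pow(145, Rational(1, 2)))), Rational(-1, 37135))) = Add(Rational(-16973, 17687), Mul(Mul(19, I, Pow(145, Rational(1, 2))), Rational(-1, 37135))) = Add(Rational(-16973, 17687), Mul(Rational(-19, 37135), I, Pow(145, Rational(1, 2))))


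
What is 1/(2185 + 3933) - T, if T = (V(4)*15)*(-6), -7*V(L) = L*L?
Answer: -1258559/6118 ≈ -205.71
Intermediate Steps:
V(L) = -L²/7 (V(L) = -L*L/7 = -L²/7)
T = 1440/7 (T = (-⅐*4²*15)*(-6) = (-⅐*16*15)*(-6) = -16/7*15*(-6) = -240/7*(-6) = 1440/7 ≈ 205.71)
1/(2185 + 3933) - T = 1/(2185 + 3933) - 1*1440/7 = 1/6118 - 1440/7 = -1258559/6118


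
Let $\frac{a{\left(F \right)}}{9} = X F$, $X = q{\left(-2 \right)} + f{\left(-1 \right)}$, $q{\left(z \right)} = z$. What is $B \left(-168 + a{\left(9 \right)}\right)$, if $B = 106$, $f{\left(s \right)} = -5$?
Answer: $-77910$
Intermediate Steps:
$X = -7$ ($X = -2 - 5 = -7$)
$a{\left(F \right)} = - 63 F$ ($a{\left(F \right)} = 9 \left(- 7 F\right) = - 63 F$)
$B \left(-168 + a{\left(9 \right)}\right) = 106 \left(-168 - 567\right) = 106 \left(-735\right) = -77910$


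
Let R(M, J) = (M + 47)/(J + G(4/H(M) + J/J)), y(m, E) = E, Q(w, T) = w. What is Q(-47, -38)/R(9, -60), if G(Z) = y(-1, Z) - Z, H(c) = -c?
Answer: 705/14 ≈ 50.357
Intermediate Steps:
G(Z) = 0 (G(Z) = Z - Z = 0)
R(M, J) = (47 + M)/J (R(M, J) = (M + 47)/(J + 0) = (47 + M)/J)
Q(-47, -38)/R(9, -60) = -47*(-60/(47 + 9)) = -47/((-1/60*56)) = -47/(-14/15) = -47*(-15/14) = 705/14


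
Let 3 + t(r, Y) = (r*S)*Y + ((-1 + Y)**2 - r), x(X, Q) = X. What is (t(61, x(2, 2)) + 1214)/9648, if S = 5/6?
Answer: 1879/14472 ≈ 0.12984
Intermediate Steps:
S = 5/6 (S = 5*(1/6) = 5/6 ≈ 0.83333)
t(r, Y) = -3 + (-1 + Y)**2 - r + 5*Y*r/6 (t(r, Y) = -3 + ((r*(5/6))*Y + ((-1 + Y)**2 - r)) = -3 + ((5*r/6)*Y + ((-1 + Y)**2 - r)) = -3 + (5*Y*r/6 + ((-1 + Y)**2 - r)) = -3 + ((-1 + Y)**2 - r + 5*Y*r/6) = -3 + (-1 + Y)**2 - r + 5*Y*r/6)
(t(61, x(2, 2)) + 1214)/9648 = ((-3 + (-1 + 2)**2 - 1*61 + (5/6)*2*61) + 1214)/9648 = ((-3 + 1**2 - 61 + 305/3) + 1214)*(1/9648) = ((-3 + 1 - 61 + 305/3) + 1214)*(1/9648) = (116/3 + 1214)*(1/9648) = (3758/3)*(1/9648) = 1879/14472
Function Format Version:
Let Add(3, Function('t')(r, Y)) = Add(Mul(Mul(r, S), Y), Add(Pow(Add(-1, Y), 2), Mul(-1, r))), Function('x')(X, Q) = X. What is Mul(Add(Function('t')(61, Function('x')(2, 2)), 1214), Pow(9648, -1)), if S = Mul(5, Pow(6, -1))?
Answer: Rational(1879, 14472) ≈ 0.12984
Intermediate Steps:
S = Rational(5, 6) (S = Mul(5, Rational(1, 6)) = Rational(5, 6) ≈ 0.83333)
Function('t')(r, Y) = Add(-3, Pow(Add(-1, Y), 2), Mul(-1, r), Mul(Rational(5, 6), Y, r)) (Function('t')(r, Y) = Add(-3, Add(Mul(Mul(r, Rational(5, 6)), Y), Add(Pow(Add(-1, Y), 2), Mul(-1, r)))) = Add(-3, Add(Mul(Mul(Rational(5, 6), r), Y), Add(Pow(Add(-1, Y), 2), Mul(-1, r)))) = Add(-3, Add(Mul(Rational(5, 6), Y, r), Add(Pow(Add(-1, Y), 2), Mul(-1, r)))) = Add(-3, Add(Pow(Add(-1, Y), 2), Mul(-1, r), Mul(Rational(5, 6), Y, r))) = Add(-3, Pow(Add(-1, Y), 2), Mul(-1, r), Mul(Rational(5, 6), Y, r)))
Mul(Add(Function('t')(61, Function('x')(2, 2)), 1214), Pow(9648, -1)) = Mul(Add(Add(-3, Pow(Add(-1, 2), 2), Mul(-1, 61), Mul(Rational(5, 6), 2, 61)), 1214), Pow(9648, -1)) = Mul(Add(Add(-3, Pow(1, 2), -61, Rational(305, 3)), 1214), Rational(1, 9648)) = Mul(Add(Add(-3, 1, -61, Rational(305, 3)), 1214), Rational(1, 9648)) = Mul(Add(Rational(116, 3), 1214), Rational(1, 9648)) = Mul(Rational(3758, 3), Rational(1, 9648)) = Rational(1879, 14472)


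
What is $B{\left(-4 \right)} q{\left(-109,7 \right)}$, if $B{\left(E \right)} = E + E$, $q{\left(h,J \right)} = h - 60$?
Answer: $1352$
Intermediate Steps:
$q{\left(h,J \right)} = -60 + h$ ($q{\left(h,J \right)} = h - 60 = -60 + h$)
$B{\left(E \right)} = 2 E$
$B{\left(-4 \right)} q{\left(-109,7 \right)} = 2 \left(-4\right) \left(-60 - 109\right) = \left(-8\right) \left(-169\right) = 1352$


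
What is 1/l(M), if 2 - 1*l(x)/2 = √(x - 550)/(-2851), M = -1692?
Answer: 8128201/32515046 - 2851*I*√2242/65030092 ≈ 0.24998 - 0.0020759*I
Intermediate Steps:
l(x) = 4 + 2*√(-550 + x)/2851 (l(x) = 4 - 2*√(x - 550)/(-2851) = 4 - 2*√(-550 + x)*(-1)/2851 = 4 - (-2)*√(-550 + x)/2851 = 4 + 2*√(-550 + x)/2851)
1/l(M) = 1/(4 + 2*√(-550 - 1692)/2851) = 1/(4 + 2*√(-2242)/2851) = 1/(4 + 2*(I*√2242)/2851) = 1/(4 + 2*I*√2242/2851)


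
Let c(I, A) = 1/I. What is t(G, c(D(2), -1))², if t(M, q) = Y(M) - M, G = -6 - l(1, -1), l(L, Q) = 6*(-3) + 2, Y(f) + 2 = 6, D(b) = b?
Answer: 36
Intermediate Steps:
Y(f) = 4 (Y(f) = -2 + 6 = 4)
l(L, Q) = -16 (l(L, Q) = -18 + 2 = -16)
G = 10 (G = -6 - 1*(-16) = -6 + 16 = 10)
t(M, q) = 4 - M
t(G, c(D(2), -1))² = (4 - 1*10)² = (4 - 10)² = (-6)² = 36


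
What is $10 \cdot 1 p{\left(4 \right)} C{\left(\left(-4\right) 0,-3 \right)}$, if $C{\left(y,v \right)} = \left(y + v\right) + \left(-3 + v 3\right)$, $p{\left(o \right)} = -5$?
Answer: $750$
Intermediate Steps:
$C{\left(y,v \right)} = -3 + y + 4 v$ ($C{\left(y,v \right)} = \left(v + y\right) + \left(-3 + 3 v\right) = -3 + y + 4 v$)
$10 \cdot 1 p{\left(4 \right)} C{\left(\left(-4\right) 0,-3 \right)} = 10 \cdot 1 \left(-5\right) \left(-3 - 0 + 4 \left(-3\right)\right) = 10 \left(-5\right) \left(-3 + 0 - 12\right) = \left(-50\right) \left(-15\right) = 750$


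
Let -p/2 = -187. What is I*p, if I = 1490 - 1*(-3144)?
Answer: 1733116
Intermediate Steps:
p = 374 (p = -2*(-187) = 374)
I = 4634 (I = 1490 + 3144 = 4634)
I*p = 4634*374 = 1733116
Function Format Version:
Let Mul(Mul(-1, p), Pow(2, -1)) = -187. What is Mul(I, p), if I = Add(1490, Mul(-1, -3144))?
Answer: 1733116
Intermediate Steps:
p = 374 (p = Mul(-2, -187) = 374)
I = 4634 (I = Add(1490, 3144) = 4634)
Mul(I, p) = Mul(4634, 374) = 1733116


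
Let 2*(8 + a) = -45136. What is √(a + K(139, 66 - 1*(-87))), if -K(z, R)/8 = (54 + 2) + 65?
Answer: 6*I*√654 ≈ 153.44*I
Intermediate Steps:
K(z, R) = -968 (K(z, R) = -8*((54 + 2) + 65) = -8*(56 + 65) = -8*121 = -968)
a = -22576 (a = -8 + (½)*(-45136) = -8 - 22568 = -22576)
√(a + K(139, 66 - 1*(-87))) = √(-22576 - 968) = √(-23544) = 6*I*√654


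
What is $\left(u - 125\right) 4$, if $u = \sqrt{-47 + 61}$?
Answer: $-500 + 4 \sqrt{14} \approx -485.03$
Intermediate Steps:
$u = \sqrt{14} \approx 3.7417$
$\left(u - 125\right) 4 = \left(\sqrt{14} - 125\right) 4 = \left(-125 + \sqrt{14}\right) 4 = -500 + 4 \sqrt{14}$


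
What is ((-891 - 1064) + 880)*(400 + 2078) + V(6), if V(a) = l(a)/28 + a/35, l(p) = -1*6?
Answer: -186469503/70 ≈ -2.6638e+6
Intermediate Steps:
l(p) = -6
V(a) = -3/14 + a/35 (V(a) = -6/28 + a/35 = -6*1/28 + a*(1/35) = -3/14 + a/35)
((-891 - 1064) + 880)*(400 + 2078) + V(6) = ((-891 - 1064) + 880)*(400 + 2078) + (-3/14 + (1/35)*6) = (-1955 + 880)*2478 + (-3/14 + 6/35) = -1075*2478 - 3/70 = -2663850 - 3/70 = -186469503/70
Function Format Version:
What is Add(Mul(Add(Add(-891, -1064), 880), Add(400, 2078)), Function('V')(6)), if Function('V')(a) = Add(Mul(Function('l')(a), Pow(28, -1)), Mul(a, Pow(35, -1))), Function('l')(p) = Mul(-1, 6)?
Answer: Rational(-186469503, 70) ≈ -2.6638e+6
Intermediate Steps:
Function('l')(p) = -6
Function('V')(a) = Add(Rational(-3, 14), Mul(Rational(1, 35), a)) (Function('V')(a) = Add(Mul(-6, Pow(28, -1)), Mul(a, Pow(35, -1))) = Add(Mul(-6, Rational(1, 28)), Mul(a, Rational(1, 35))) = Add(Rational(-3, 14), Mul(Rational(1, 35), a)))
Add(Mul(Add(Add(-891, -1064), 880), Add(400, 2078)), Function('V')(6)) = Add(Mul(Add(Add(-891, -1064), 880), Add(400, 2078)), Add(Rational(-3, 14), Mul(Rational(1, 35), 6))) = Add(Mul(Add(-1955, 880), 2478), Add(Rational(-3, 14), Rational(6, 35))) = Add(Mul(-1075, 2478), Rational(-3, 70)) = Add(-2663850, Rational(-3, 70)) = Rational(-186469503, 70)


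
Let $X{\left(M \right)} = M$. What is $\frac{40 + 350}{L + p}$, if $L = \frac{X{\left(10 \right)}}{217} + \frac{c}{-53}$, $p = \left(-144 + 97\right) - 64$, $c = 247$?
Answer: $- \frac{448539}{132968} \approx -3.3733$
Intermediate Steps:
$p = -111$ ($p = -47 - 64 = -111$)
$L = - \frac{53069}{11501}$ ($L = \frac{10}{217} + \frac{247}{-53} = 10 \cdot \frac{1}{217} + 247 \left(- \frac{1}{53}\right) = \frac{10}{217} - \frac{247}{53} = - \frac{53069}{11501} \approx -4.6143$)
$\frac{40 + 350}{L + p} = \frac{40 + 350}{- \frac{53069}{11501} - 111} = \frac{390}{- \frac{1329680}{11501}} = 390 \left(- \frac{11501}{1329680}\right) = - \frac{448539}{132968}$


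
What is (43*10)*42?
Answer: 18060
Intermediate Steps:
(43*10)*42 = 430*42 = 18060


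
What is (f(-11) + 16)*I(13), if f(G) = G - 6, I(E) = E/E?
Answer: -1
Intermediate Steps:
I(E) = 1
f(G) = -6 + G
(f(-11) + 16)*I(13) = ((-6 - 11) + 16)*1 = (-17 + 16)*1 = -1*1 = -1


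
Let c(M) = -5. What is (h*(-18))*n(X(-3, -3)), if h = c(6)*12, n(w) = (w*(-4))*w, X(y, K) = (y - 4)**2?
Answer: -10372320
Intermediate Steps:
X(y, K) = (-4 + y)**2
n(w) = -4*w**2 (n(w) = (-4*w)*w = -4*w**2)
h = -60 (h = -5*12 = -60)
(h*(-18))*n(X(-3, -3)) = (-60*(-18))*(-4*(-4 - 3)**4) = 1080*(-4*((-7)**2)**2) = 1080*(-4*49**2) = 1080*(-4*2401) = 1080*(-9604) = -10372320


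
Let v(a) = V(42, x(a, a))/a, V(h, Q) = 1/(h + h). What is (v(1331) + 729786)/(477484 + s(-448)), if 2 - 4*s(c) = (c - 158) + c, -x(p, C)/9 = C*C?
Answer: 81592993945/53414137392 ≈ 1.5276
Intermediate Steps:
x(p, C) = -9*C² (x(p, C) = -9*C*C = -9*C²)
V(h, Q) = 1/(2*h)
s(c) = 40 - c/2 (s(c) = ½ - ((c - 158) + c)/4 = ½ - ((-158 + c) + c)/4 = ½ - (-158 + 2*c)/4 = ½ + (79/2 - c/2) = 40 - c/2)
v(a) = 1/(84*a) (v(a) = ((½)/42)/a = ((½)*(1/42))/a = 1/(84*a))
(v(1331) + 729786)/(477484 + s(-448)) = ((1/84)/1331 + 729786)/(477484 + (40 - ½*(-448))) = ((1/84)*(1/1331) + 729786)/(477484 + (40 + 224)) = (1/111804 + 729786)/(477484 + 264) = (81592993945/111804)/477748 = (81592993945/111804)*(1/477748) = 81592993945/53414137392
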